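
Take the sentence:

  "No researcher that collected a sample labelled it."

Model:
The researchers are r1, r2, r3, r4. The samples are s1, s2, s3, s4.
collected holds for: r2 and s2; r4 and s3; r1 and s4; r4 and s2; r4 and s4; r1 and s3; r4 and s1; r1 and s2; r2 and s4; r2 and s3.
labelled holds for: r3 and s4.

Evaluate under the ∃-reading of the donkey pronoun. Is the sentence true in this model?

True

"it" takes "a sample" as antecedent — a donkey pronoun bound across the clause boundary.
Truth condition: for no (r,s) with collected(r,s) does labelled(r,s) hold.
Restrictor pairs — does the scope hold? (r1,s2):fails  (r1,s3):fails  (r1,s4):fails  (r2,s2):fails  (r2,s3):fails  (r2,s4):fails  (r4,s1):fails  (r4,s2):fails  (r4,s3):fails  (r4,s4):fails
Scope holds for no restrictor pair, so the sentence is true.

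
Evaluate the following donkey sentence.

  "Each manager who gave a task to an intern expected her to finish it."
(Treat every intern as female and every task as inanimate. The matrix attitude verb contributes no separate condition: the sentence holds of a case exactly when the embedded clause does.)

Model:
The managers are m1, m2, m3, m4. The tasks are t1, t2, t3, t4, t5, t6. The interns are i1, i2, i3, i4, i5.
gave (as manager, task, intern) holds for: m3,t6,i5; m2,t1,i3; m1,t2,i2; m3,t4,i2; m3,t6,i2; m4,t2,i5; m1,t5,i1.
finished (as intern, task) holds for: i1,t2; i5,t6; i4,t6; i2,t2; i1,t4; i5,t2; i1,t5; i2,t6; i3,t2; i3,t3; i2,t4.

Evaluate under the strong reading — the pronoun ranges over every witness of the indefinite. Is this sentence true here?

False

"her" takes "an intern" as antecedent and "it" takes "a task"; both are donkey pronouns co-varying with the restrictor.
Strong reading: for every (m,t,i) with gave(m,t,i), finished(i,t).
Restrictor triples: (m1,t2,i2)→finished(i2,t2) ✓  (m1,t5,i1)→finished(i1,t5) ✓  (m2,t1,i3)→finished(i3,t1) ✗  (m3,t4,i2)→finished(i2,t4) ✓  (m3,t6,i2)→finished(i2,t6) ✓  (m3,t6,i5)→finished(i5,t6) ✓  (m4,t2,i5)→finished(i5,t2) ✓
Counterexample: (m2,t1,i3) — finished(i3,t1) does not hold.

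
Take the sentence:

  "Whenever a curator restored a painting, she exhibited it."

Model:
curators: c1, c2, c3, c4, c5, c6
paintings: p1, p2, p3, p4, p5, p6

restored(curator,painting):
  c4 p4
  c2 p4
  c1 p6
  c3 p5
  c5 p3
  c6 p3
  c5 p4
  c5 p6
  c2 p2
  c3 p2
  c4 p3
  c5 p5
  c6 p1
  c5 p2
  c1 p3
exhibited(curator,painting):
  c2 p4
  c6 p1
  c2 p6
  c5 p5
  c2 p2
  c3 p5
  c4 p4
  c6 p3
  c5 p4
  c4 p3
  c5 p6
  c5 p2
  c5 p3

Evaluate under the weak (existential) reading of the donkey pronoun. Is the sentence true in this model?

"it" takes "a painting" as antecedent — a donkey pronoun bound across the clause boundary.
Weak reading: every curator c with some restored-painting has at least one restored-painting p such that exhibited(c,p).
Per curator: c1:✗  c2:✓  c3:✓  c4:✓  c5:✓  c6:✓
c1 has no witness among its restored-paintings.

False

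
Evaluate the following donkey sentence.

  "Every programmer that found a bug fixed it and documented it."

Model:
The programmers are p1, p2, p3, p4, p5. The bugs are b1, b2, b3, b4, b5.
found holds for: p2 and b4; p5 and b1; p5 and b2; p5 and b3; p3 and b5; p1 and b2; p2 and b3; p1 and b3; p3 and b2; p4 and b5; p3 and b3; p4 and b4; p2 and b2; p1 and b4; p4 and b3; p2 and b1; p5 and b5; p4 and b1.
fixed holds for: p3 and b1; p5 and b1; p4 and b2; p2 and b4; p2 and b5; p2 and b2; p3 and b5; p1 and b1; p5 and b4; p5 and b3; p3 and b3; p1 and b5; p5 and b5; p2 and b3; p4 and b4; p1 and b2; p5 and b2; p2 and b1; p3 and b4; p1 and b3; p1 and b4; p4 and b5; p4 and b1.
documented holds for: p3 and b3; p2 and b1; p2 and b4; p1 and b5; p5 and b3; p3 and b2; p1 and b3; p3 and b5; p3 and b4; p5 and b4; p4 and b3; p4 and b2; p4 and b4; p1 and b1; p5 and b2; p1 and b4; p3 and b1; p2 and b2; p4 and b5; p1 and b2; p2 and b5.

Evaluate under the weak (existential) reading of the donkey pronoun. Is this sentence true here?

True

"it" takes "a bug" as antecedent — a donkey pronoun bound across the clause boundary.
Weak reading: every programmer p with some found-bug has at least one found-bug b such that fixed(p,b) ∧ documented(p,b).
Per programmer: p1:✓  p2:✓  p3:✓  p4:✓  p5:✓
Every programmer in the restrictor has a witness.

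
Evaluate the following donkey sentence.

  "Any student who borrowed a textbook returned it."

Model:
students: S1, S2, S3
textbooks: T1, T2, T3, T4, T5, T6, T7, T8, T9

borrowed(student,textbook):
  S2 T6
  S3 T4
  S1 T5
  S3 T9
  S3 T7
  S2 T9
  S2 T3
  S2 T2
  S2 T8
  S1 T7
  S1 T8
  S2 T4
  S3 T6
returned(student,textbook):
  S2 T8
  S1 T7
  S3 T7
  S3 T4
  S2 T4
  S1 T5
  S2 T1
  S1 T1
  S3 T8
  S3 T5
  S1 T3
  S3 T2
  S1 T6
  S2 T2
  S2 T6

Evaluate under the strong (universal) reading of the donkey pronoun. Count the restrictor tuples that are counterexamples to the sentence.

5

"it" takes "a textbook" as antecedent — a donkey pronoun bound across the clause boundary.
Strong reading: for every (s,t) with borrowed(s,t), returned(s,t).
Restrictor pairs: (S1,T5) ✓  (S1,T7) ✓  (S1,T8) ✗  (S2,T2) ✓  (S2,T3) ✗  (S2,T4) ✓  (S2,T6) ✓  (S2,T8) ✓  (S2,T9) ✗  (S3,T4) ✓  (S3,T6) ✗  (S3,T7) ✓  (S3,T9) ✗
Counterexamples (restrictor pairs failing the scope): 5.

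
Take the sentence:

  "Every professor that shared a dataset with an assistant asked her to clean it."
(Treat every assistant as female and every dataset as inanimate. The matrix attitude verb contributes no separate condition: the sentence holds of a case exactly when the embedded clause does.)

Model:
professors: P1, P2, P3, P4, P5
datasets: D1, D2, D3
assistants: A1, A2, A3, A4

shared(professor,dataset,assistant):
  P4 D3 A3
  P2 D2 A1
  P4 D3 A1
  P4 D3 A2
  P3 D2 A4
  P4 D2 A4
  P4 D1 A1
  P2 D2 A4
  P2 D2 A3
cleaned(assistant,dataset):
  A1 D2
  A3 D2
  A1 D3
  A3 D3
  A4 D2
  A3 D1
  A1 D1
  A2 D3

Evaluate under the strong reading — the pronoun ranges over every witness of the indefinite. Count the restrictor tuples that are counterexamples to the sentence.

"her" takes "an assistant" as antecedent and "it" takes "a dataset"; both are donkey pronouns co-varying with the restrictor.
Strong reading: for every (p,d,a) with shared(p,d,a), cleaned(a,d).
Restrictor triples: (P2,D2,A1)→cleaned(A1,D2) ✓  (P2,D2,A3)→cleaned(A3,D2) ✓  (P2,D2,A4)→cleaned(A4,D2) ✓  (P3,D2,A4)→cleaned(A4,D2) ✓  (P4,D1,A1)→cleaned(A1,D1) ✓  (P4,D2,A4)→cleaned(A4,D2) ✓  (P4,D3,A1)→cleaned(A1,D3) ✓  (P4,D3,A2)→cleaned(A2,D3) ✓  (P4,D3,A3)→cleaned(A3,D3) ✓
Counterexamples (restrictor triples failing the scope): 0.

0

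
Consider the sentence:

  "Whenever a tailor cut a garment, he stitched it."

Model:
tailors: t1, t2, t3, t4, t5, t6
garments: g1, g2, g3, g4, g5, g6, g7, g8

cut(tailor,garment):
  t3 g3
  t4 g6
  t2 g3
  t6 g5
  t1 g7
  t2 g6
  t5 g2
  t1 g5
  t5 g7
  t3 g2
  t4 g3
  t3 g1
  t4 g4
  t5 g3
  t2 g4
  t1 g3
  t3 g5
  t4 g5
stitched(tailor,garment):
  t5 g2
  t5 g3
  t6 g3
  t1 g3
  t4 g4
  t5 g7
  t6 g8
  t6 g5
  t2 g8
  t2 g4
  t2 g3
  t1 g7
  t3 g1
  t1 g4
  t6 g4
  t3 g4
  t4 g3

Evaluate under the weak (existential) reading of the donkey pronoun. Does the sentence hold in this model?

"it" takes "a garment" as antecedent — a donkey pronoun bound across the clause boundary.
Weak reading: every tailor t with some cut-garment has at least one cut-garment g such that stitched(t,g).
Per tailor: t1:✓  t2:✓  t3:✓  t4:✓  t5:✓  t6:✓
Every tailor in the restrictor has a witness.

True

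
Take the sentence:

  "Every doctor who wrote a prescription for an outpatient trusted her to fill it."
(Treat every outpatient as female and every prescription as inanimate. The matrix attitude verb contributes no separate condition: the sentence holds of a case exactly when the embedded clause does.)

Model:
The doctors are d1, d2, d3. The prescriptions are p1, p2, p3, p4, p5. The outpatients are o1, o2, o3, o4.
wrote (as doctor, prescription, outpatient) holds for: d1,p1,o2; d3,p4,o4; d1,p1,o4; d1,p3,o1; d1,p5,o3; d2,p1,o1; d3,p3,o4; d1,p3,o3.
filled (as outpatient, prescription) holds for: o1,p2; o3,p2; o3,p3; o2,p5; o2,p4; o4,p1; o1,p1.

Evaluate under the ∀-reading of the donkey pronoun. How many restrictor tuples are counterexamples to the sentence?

5

"her" takes "an outpatient" as antecedent and "it" takes "a prescription"; both are donkey pronouns co-varying with the restrictor.
Strong reading: for every (d,p,o) with wrote(d,p,o), filled(o,p).
Restrictor triples: (d1,p1,o2)→filled(o2,p1) ✗  (d1,p1,o4)→filled(o4,p1) ✓  (d1,p3,o1)→filled(o1,p3) ✗  (d1,p3,o3)→filled(o3,p3) ✓  (d1,p5,o3)→filled(o3,p5) ✗  (d2,p1,o1)→filled(o1,p1) ✓  (d3,p3,o4)→filled(o4,p3) ✗  (d3,p4,o4)→filled(o4,p4) ✗
Counterexamples (restrictor triples failing the scope): 5.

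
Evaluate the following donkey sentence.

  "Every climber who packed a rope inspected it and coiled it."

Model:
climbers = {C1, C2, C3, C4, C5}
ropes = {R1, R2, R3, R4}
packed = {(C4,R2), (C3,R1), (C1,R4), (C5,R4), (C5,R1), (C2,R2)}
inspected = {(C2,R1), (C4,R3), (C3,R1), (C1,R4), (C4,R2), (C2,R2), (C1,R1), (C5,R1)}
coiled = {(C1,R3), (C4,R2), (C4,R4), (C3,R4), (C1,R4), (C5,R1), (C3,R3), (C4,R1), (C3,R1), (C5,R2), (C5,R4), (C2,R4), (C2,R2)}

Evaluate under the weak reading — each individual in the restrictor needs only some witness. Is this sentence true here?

True

"it" takes "a rope" as antecedent — a donkey pronoun bound across the clause boundary.
Weak reading: every climber c with some packed-rope has at least one packed-rope r such that inspected(c,r) ∧ coiled(c,r).
Per climber: C1:✓  C2:✓  C3:✓  C4:✓  C5:✓
Every climber in the restrictor has a witness.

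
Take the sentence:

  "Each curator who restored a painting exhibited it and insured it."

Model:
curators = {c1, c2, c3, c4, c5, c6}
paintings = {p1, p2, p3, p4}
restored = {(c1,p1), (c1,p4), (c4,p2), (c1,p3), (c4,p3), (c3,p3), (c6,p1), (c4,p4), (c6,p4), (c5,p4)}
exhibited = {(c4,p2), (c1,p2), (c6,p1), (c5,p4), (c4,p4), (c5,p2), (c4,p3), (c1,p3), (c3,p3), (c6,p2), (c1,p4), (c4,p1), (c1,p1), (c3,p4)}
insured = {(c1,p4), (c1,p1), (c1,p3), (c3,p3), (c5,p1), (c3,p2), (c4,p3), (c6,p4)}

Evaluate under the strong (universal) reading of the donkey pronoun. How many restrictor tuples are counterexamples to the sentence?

5

"it" takes "a painting" as antecedent — a donkey pronoun bound across the clause boundary.
Strong reading: for every (c,p) with restored(c,p), exhibited(c,p) ∧ insured(c,p).
Restrictor pairs: (c1,p1) ✓  (c1,p3) ✓  (c1,p4) ✓  (c3,p3) ✓  (c4,p2) ✗  (c4,p3) ✓  (c4,p4) ✗  (c5,p4) ✗  (c6,p1) ✗  (c6,p4) ✗
Counterexamples (restrictor pairs failing the scope): 5.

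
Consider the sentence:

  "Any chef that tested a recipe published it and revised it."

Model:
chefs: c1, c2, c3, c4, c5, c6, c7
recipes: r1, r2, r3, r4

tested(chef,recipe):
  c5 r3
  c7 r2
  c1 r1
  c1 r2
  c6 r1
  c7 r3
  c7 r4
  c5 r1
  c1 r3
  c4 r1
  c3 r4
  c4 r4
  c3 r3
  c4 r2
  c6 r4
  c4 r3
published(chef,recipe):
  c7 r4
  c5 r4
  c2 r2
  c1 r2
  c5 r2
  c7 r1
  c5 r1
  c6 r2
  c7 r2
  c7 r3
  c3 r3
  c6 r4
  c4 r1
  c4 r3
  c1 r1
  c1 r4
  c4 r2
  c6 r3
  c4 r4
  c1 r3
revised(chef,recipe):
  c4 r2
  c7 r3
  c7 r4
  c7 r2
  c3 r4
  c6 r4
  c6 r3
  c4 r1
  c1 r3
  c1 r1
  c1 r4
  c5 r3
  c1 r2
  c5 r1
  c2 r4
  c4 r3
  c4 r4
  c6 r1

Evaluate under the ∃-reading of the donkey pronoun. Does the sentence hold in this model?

"it" takes "a recipe" as antecedent — a donkey pronoun bound across the clause boundary.
Weak reading: every chef c with some tested-recipe has at least one tested-recipe r such that published(c,r) ∧ revised(c,r).
Per chef: c1:✓  c3:✗  c4:✓  c5:✓  c6:✓  c7:✓
c3 has no witness among its tested-recipes.

False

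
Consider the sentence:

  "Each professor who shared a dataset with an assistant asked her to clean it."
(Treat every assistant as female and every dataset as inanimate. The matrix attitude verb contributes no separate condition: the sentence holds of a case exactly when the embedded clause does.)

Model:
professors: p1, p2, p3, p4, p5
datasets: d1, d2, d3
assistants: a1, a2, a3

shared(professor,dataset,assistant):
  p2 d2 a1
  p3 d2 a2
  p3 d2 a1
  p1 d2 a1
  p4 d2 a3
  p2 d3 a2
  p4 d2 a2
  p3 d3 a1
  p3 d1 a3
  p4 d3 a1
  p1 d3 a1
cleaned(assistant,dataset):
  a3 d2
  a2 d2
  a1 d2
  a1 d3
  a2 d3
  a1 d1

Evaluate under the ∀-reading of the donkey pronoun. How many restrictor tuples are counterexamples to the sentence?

1

"her" takes "an assistant" as antecedent and "it" takes "a dataset"; both are donkey pronouns co-varying with the restrictor.
Strong reading: for every (p,d,a) with shared(p,d,a), cleaned(a,d).
Restrictor triples: (p1,d2,a1)→cleaned(a1,d2) ✓  (p1,d3,a1)→cleaned(a1,d3) ✓  (p2,d2,a1)→cleaned(a1,d2) ✓  (p2,d3,a2)→cleaned(a2,d3) ✓  (p3,d1,a3)→cleaned(a3,d1) ✗  (p3,d2,a1)→cleaned(a1,d2) ✓  (p3,d2,a2)→cleaned(a2,d2) ✓  (p3,d3,a1)→cleaned(a1,d3) ✓  (p4,d2,a2)→cleaned(a2,d2) ✓  (p4,d2,a3)→cleaned(a3,d2) ✓  (p4,d3,a1)→cleaned(a1,d3) ✓
Counterexamples (restrictor triples failing the scope): 1.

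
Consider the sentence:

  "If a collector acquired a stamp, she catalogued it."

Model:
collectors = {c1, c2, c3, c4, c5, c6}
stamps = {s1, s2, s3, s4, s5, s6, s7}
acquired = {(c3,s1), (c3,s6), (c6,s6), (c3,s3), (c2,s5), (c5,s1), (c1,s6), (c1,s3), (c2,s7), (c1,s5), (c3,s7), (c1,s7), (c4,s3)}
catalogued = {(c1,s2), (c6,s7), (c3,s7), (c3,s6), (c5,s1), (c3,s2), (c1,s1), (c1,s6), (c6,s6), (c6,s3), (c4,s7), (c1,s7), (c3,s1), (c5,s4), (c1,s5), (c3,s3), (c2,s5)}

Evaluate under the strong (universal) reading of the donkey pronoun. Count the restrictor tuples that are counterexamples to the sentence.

3

"it" takes "a stamp" as antecedent — a donkey pronoun bound across the clause boundary.
Strong reading: for every (c,s) with acquired(c,s), catalogued(c,s).
Restrictor pairs: (c1,s3) ✗  (c1,s5) ✓  (c1,s6) ✓  (c1,s7) ✓  (c2,s5) ✓  (c2,s7) ✗  (c3,s1) ✓  (c3,s3) ✓  (c3,s6) ✓  (c3,s7) ✓  (c4,s3) ✗  (c5,s1) ✓  (c6,s6) ✓
Counterexamples (restrictor pairs failing the scope): 3.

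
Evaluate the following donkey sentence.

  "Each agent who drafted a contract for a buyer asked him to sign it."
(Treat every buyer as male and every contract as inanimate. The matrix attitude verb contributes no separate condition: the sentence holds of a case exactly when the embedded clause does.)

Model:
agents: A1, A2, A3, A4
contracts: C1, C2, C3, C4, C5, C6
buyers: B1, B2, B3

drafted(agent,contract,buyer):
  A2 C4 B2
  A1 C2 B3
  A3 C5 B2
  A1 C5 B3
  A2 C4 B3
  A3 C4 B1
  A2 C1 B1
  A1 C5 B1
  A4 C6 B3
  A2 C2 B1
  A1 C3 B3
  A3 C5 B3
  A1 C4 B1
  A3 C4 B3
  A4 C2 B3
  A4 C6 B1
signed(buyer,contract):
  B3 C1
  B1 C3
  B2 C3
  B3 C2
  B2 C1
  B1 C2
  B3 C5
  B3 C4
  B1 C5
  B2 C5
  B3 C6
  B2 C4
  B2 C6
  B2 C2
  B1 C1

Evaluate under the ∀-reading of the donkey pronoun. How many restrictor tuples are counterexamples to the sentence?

"him" takes "a buyer" as antecedent and "it" takes "a contract"; both are donkey pronouns co-varying with the restrictor.
Strong reading: for every (a,c,b) with drafted(a,c,b), signed(b,c).
Restrictor triples: (A1,C2,B3)→signed(B3,C2) ✓  (A1,C3,B3)→signed(B3,C3) ✗  (A1,C4,B1)→signed(B1,C4) ✗  (A1,C5,B1)→signed(B1,C5) ✓  (A1,C5,B3)→signed(B3,C5) ✓  (A2,C1,B1)→signed(B1,C1) ✓  (A2,C2,B1)→signed(B1,C2) ✓  (A2,C4,B2)→signed(B2,C4) ✓  (A2,C4,B3)→signed(B3,C4) ✓  (A3,C4,B1)→signed(B1,C4) ✗  (A3,C4,B3)→signed(B3,C4) ✓  (A3,C5,B2)→signed(B2,C5) ✓  (A3,C5,B3)→signed(B3,C5) ✓  (A4,C2,B3)→signed(B3,C2) ✓  (A4,C6,B1)→signed(B1,C6) ✗  (A4,C6,B3)→signed(B3,C6) ✓
Counterexamples (restrictor triples failing the scope): 4.

4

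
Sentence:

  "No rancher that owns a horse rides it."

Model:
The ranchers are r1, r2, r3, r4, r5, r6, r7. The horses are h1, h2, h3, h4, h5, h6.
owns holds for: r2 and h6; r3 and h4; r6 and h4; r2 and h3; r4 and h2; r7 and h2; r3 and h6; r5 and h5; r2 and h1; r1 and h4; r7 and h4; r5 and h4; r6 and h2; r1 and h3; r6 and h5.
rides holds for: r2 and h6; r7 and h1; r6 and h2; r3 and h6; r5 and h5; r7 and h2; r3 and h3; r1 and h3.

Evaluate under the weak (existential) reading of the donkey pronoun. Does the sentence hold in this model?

False

"it" takes "a horse" as antecedent — a donkey pronoun bound across the clause boundary.
Truth condition: for no (r,h) with owns(r,h) does rides(r,h) hold.
Restrictor pairs — does the scope hold? (r1,h3):holds  (r1,h4):fails  (r2,h1):fails  (r2,h3):fails  (r2,h6):holds  (r3,h4):fails  (r3,h6):holds  (r4,h2):fails  (r5,h4):fails  (r5,h5):holds  (r6,h2):holds  (r6,h4):fails  (r6,h5):fails  (r7,h2):holds  (r7,h4):fails
Scope holds for 6 pair(s), so the sentence is false.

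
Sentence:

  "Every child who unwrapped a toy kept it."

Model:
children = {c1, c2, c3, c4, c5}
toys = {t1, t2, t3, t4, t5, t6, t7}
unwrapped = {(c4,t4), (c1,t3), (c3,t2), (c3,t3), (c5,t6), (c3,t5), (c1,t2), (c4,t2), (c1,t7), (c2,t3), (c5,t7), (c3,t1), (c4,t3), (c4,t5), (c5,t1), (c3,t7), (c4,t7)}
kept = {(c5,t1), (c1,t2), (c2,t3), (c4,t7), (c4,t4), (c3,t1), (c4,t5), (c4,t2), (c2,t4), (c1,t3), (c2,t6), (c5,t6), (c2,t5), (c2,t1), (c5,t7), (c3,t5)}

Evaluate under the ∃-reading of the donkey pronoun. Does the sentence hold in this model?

"it" takes "a toy" as antecedent — a donkey pronoun bound across the clause boundary.
Weak reading: every child c with some unwrapped-toy has at least one unwrapped-toy t such that kept(c,t).
Per child: c1:✓  c2:✓  c3:✓  c4:✓  c5:✓
Every child in the restrictor has a witness.

True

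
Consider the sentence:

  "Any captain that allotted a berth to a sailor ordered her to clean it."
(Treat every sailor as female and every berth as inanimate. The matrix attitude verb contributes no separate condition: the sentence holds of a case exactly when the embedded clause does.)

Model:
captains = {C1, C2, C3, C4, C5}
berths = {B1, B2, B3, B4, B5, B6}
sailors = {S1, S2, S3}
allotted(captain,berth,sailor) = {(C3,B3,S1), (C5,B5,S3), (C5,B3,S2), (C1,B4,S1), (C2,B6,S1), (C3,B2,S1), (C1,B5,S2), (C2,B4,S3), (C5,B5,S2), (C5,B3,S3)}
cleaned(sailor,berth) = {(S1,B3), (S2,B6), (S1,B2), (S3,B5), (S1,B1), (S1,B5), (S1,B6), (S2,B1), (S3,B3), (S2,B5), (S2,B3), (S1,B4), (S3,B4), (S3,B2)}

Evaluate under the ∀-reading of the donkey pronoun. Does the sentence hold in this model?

"her" takes "a sailor" as antecedent and "it" takes "a berth"; both are donkey pronouns co-varying with the restrictor.
Strong reading: for every (c,b,s) with allotted(c,b,s), cleaned(s,b).
Restrictor triples: (C1,B4,S1)→cleaned(S1,B4) ✓  (C1,B5,S2)→cleaned(S2,B5) ✓  (C2,B4,S3)→cleaned(S3,B4) ✓  (C2,B6,S1)→cleaned(S1,B6) ✓  (C3,B2,S1)→cleaned(S1,B2) ✓  (C3,B3,S1)→cleaned(S1,B3) ✓  (C5,B3,S2)→cleaned(S2,B3) ✓  (C5,B3,S3)→cleaned(S3,B3) ✓  (C5,B5,S2)→cleaned(S2,B5) ✓  (C5,B5,S3)→cleaned(S3,B5) ✓
Every restrictor triple satisfies the scope.

True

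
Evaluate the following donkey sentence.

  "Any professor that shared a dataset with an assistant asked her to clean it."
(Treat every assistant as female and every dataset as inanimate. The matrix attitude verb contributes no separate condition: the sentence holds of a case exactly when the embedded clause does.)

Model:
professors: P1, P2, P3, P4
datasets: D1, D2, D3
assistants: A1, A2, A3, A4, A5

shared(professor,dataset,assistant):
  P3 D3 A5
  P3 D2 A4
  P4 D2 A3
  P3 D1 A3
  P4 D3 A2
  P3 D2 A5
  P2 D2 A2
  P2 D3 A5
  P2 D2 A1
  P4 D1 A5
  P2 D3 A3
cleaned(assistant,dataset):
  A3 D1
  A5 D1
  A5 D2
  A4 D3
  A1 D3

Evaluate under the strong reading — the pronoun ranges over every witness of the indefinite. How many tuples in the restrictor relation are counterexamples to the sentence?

"her" takes "an assistant" as antecedent and "it" takes "a dataset"; both are donkey pronouns co-varying with the restrictor.
Strong reading: for every (p,d,a) with shared(p,d,a), cleaned(a,d).
Restrictor triples: (P2,D2,A1)→cleaned(A1,D2) ✗  (P2,D2,A2)→cleaned(A2,D2) ✗  (P2,D3,A3)→cleaned(A3,D3) ✗  (P2,D3,A5)→cleaned(A5,D3) ✗  (P3,D1,A3)→cleaned(A3,D1) ✓  (P3,D2,A4)→cleaned(A4,D2) ✗  (P3,D2,A5)→cleaned(A5,D2) ✓  (P3,D3,A5)→cleaned(A5,D3) ✗  (P4,D1,A5)→cleaned(A5,D1) ✓  (P4,D2,A3)→cleaned(A3,D2) ✗  (P4,D3,A2)→cleaned(A2,D3) ✗
Counterexamples (restrictor triples failing the scope): 8.

8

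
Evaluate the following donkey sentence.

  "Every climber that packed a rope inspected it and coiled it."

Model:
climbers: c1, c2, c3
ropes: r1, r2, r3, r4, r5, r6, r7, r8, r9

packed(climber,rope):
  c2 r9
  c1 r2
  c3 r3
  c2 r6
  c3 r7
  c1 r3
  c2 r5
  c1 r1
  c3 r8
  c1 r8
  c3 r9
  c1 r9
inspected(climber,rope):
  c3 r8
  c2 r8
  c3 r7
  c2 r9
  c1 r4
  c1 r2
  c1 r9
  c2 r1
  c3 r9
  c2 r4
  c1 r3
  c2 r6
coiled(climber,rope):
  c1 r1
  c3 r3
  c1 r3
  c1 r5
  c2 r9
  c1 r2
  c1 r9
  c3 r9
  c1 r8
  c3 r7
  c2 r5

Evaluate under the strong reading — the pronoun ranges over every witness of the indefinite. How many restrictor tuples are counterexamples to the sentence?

6

"it" takes "a rope" as antecedent — a donkey pronoun bound across the clause boundary.
Strong reading: for every (c,r) with packed(c,r), inspected(c,r) ∧ coiled(c,r).
Restrictor pairs: (c1,r1) ✗  (c1,r2) ✓  (c1,r3) ✓  (c1,r8) ✗  (c1,r9) ✓  (c2,r5) ✗  (c2,r6) ✗  (c2,r9) ✓  (c3,r3) ✗  (c3,r7) ✓  (c3,r8) ✗  (c3,r9) ✓
Counterexamples (restrictor pairs failing the scope): 6.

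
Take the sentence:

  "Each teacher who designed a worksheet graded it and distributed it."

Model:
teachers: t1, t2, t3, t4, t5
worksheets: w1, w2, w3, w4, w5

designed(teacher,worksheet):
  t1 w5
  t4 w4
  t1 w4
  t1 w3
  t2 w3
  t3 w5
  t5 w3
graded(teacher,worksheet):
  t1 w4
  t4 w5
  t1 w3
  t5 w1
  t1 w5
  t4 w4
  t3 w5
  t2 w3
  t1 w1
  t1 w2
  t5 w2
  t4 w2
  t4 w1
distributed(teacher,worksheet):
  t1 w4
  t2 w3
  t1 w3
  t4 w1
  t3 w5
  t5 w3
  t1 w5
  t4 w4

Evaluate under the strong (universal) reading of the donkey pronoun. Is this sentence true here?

False

"it" takes "a worksheet" as antecedent — a donkey pronoun bound across the clause boundary.
Strong reading: for every (t,w) with designed(t,w), graded(t,w) ∧ distributed(t,w).
Restrictor pairs: (t1,w3) ✓  (t1,w4) ✓  (t1,w5) ✓  (t2,w3) ✓  (t3,w5) ✓  (t4,w4) ✓  (t5,w3) ✗
Counterexample: (t5,w3) is in designed but fails the scope.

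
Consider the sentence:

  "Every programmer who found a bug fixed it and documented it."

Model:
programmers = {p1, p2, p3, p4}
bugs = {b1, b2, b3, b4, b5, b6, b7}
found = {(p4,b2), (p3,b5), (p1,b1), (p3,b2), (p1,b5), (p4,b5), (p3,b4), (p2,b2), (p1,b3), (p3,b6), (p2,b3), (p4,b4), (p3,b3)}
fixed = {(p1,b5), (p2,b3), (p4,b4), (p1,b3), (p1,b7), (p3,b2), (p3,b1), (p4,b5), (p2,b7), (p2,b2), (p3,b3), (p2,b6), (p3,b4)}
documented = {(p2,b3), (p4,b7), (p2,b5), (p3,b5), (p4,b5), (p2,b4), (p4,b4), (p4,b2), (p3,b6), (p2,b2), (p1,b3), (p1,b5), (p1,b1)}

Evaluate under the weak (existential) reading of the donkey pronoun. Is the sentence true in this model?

False

"it" takes "a bug" as antecedent — a donkey pronoun bound across the clause boundary.
Weak reading: every programmer p with some found-bug has at least one found-bug b such that fixed(p,b) ∧ documented(p,b).
Per programmer: p1:✓  p2:✓  p3:✗  p4:✓
p3 has no witness among its found-bugs.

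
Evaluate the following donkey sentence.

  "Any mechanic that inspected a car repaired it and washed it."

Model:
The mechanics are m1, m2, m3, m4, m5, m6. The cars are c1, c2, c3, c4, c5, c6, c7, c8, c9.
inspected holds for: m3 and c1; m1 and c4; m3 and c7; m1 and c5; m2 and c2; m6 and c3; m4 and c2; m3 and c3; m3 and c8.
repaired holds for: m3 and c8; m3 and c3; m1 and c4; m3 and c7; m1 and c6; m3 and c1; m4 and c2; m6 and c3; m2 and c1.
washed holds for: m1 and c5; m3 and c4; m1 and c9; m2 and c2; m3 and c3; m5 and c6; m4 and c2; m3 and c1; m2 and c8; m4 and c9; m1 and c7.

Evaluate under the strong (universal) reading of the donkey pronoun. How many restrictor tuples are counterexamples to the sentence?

6

"it" takes "a car" as antecedent — a donkey pronoun bound across the clause boundary.
Strong reading: for every (m,c) with inspected(m,c), repaired(m,c) ∧ washed(m,c).
Restrictor pairs: (m1,c4) ✗  (m1,c5) ✗  (m2,c2) ✗  (m3,c1) ✓  (m3,c3) ✓  (m3,c7) ✗  (m3,c8) ✗  (m4,c2) ✓  (m6,c3) ✗
Counterexamples (restrictor pairs failing the scope): 6.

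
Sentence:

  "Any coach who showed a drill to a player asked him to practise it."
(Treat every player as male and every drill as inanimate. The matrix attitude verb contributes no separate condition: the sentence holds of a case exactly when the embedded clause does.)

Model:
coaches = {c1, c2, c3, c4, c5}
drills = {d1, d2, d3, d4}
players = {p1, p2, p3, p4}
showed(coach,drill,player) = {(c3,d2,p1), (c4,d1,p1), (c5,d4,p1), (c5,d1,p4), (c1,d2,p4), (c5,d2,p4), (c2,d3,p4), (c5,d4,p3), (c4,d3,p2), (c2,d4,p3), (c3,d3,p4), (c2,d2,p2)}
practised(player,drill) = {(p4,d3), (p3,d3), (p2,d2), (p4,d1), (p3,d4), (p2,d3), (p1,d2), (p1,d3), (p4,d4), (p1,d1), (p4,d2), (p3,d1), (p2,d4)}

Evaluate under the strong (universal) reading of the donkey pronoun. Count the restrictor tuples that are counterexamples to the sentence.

1

"him" takes "a player" as antecedent and "it" takes "a drill"; both are donkey pronouns co-varying with the restrictor.
Strong reading: for every (c,d,p) with showed(c,d,p), practised(p,d).
Restrictor triples: (c1,d2,p4)→practised(p4,d2) ✓  (c2,d2,p2)→practised(p2,d2) ✓  (c2,d3,p4)→practised(p4,d3) ✓  (c2,d4,p3)→practised(p3,d4) ✓  (c3,d2,p1)→practised(p1,d2) ✓  (c3,d3,p4)→practised(p4,d3) ✓  (c4,d1,p1)→practised(p1,d1) ✓  (c4,d3,p2)→practised(p2,d3) ✓  (c5,d1,p4)→practised(p4,d1) ✓  (c5,d2,p4)→practised(p4,d2) ✓  (c5,d4,p1)→practised(p1,d4) ✗  (c5,d4,p3)→practised(p3,d4) ✓
Counterexamples (restrictor triples failing the scope): 1.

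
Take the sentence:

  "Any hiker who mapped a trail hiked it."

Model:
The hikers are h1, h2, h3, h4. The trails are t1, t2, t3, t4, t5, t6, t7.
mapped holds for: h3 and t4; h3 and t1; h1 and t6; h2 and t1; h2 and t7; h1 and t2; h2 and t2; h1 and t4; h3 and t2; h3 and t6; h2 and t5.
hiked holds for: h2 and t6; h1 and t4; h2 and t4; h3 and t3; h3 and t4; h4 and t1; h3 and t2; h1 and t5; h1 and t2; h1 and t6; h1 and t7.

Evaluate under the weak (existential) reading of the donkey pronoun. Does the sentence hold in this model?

"it" takes "a trail" as antecedent — a donkey pronoun bound across the clause boundary.
Weak reading: every hiker h with some mapped-trail has at least one mapped-trail t such that hiked(h,t).
Per hiker: h1:✓  h2:✗  h3:✓
h2 has no witness among its mapped-trails.

False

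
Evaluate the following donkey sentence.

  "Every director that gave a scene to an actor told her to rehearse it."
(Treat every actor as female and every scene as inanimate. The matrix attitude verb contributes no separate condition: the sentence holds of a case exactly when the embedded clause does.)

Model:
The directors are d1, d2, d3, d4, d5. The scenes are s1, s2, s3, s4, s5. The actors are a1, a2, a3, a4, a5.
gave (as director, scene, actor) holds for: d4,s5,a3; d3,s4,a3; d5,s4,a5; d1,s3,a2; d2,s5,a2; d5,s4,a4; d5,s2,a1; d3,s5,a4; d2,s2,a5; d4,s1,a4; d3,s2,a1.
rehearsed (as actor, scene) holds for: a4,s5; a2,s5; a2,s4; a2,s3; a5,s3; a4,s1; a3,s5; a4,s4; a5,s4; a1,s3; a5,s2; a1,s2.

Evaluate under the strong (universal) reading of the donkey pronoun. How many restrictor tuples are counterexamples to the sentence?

1

"her" takes "an actor" as antecedent and "it" takes "a scene"; both are donkey pronouns co-varying with the restrictor.
Strong reading: for every (d,s,a) with gave(d,s,a), rehearsed(a,s).
Restrictor triples: (d1,s3,a2)→rehearsed(a2,s3) ✓  (d2,s2,a5)→rehearsed(a5,s2) ✓  (d2,s5,a2)→rehearsed(a2,s5) ✓  (d3,s2,a1)→rehearsed(a1,s2) ✓  (d3,s4,a3)→rehearsed(a3,s4) ✗  (d3,s5,a4)→rehearsed(a4,s5) ✓  (d4,s1,a4)→rehearsed(a4,s1) ✓  (d4,s5,a3)→rehearsed(a3,s5) ✓  (d5,s2,a1)→rehearsed(a1,s2) ✓  (d5,s4,a4)→rehearsed(a4,s4) ✓  (d5,s4,a5)→rehearsed(a5,s4) ✓
Counterexamples (restrictor triples failing the scope): 1.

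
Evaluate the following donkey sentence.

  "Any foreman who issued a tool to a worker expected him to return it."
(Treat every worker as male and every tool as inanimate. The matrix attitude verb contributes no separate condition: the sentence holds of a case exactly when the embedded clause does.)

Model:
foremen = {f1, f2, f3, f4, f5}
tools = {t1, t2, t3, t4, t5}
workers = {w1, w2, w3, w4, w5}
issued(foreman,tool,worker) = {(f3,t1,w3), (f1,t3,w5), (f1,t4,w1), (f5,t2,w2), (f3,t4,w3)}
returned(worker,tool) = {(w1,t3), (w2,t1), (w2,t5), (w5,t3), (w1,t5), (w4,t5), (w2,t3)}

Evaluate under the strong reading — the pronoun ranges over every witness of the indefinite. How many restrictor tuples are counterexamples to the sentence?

4

"him" takes "a worker" as antecedent and "it" takes "a tool"; both are donkey pronouns co-varying with the restrictor.
Strong reading: for every (f,t,w) with issued(f,t,w), returned(w,t).
Restrictor triples: (f1,t3,w5)→returned(w5,t3) ✓  (f1,t4,w1)→returned(w1,t4) ✗  (f3,t1,w3)→returned(w3,t1) ✗  (f3,t4,w3)→returned(w3,t4) ✗  (f5,t2,w2)→returned(w2,t2) ✗
Counterexamples (restrictor triples failing the scope): 4.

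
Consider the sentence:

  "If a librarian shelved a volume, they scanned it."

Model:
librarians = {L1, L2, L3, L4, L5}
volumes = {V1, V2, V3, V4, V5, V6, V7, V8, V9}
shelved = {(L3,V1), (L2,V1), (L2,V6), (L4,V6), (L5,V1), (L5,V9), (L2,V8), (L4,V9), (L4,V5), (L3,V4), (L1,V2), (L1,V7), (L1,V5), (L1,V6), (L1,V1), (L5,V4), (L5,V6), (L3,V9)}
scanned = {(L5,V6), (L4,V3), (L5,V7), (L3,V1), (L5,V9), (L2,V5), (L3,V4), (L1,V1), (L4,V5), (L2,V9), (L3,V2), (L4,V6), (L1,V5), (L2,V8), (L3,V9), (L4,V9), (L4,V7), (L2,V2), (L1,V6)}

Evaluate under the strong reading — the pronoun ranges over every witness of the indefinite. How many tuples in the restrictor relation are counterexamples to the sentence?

"it" takes "a volume" as antecedent — a donkey pronoun bound across the clause boundary.
Strong reading: for every (l,v) with shelved(l,v), scanned(l,v).
Restrictor pairs: (L1,V1) ✓  (L1,V2) ✗  (L1,V5) ✓  (L1,V6) ✓  (L1,V7) ✗  (L2,V1) ✗  (L2,V6) ✗  (L2,V8) ✓  (L3,V1) ✓  (L3,V4) ✓  (L3,V9) ✓  (L4,V5) ✓  (L4,V6) ✓  (L4,V9) ✓  (L5,V1) ✗  (L5,V4) ✗  (L5,V6) ✓  (L5,V9) ✓
Counterexamples (restrictor pairs failing the scope): 6.

6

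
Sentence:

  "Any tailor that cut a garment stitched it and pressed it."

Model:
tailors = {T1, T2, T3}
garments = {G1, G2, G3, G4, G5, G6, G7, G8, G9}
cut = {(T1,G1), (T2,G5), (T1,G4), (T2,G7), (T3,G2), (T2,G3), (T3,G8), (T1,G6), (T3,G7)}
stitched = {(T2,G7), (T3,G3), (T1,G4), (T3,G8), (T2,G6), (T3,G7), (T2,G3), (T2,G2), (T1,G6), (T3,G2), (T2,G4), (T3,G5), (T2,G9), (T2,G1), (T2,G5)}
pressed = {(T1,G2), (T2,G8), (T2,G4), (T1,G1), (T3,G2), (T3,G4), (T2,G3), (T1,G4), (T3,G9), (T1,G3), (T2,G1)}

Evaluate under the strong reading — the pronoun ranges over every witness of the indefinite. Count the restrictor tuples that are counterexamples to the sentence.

"it" takes "a garment" as antecedent — a donkey pronoun bound across the clause boundary.
Strong reading: for every (t,g) with cut(t,g), stitched(t,g) ∧ pressed(t,g).
Restrictor pairs: (T1,G1) ✗  (T1,G4) ✓  (T1,G6) ✗  (T2,G3) ✓  (T2,G5) ✗  (T2,G7) ✗  (T3,G2) ✓  (T3,G7) ✗  (T3,G8) ✗
Counterexamples (restrictor pairs failing the scope): 6.

6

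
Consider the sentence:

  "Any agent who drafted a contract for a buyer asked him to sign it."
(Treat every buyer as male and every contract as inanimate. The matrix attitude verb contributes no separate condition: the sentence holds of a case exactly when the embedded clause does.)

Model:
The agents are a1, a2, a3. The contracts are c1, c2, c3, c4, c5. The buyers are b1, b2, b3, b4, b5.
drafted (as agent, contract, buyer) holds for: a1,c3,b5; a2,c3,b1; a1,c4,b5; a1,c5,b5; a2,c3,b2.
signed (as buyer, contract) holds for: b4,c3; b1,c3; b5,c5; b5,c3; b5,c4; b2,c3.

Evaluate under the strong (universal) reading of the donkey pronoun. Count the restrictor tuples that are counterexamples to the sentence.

"him" takes "a buyer" as antecedent and "it" takes "a contract"; both are donkey pronouns co-varying with the restrictor.
Strong reading: for every (a,c,b) with drafted(a,c,b), signed(b,c).
Restrictor triples: (a1,c3,b5)→signed(b5,c3) ✓  (a1,c4,b5)→signed(b5,c4) ✓  (a1,c5,b5)→signed(b5,c5) ✓  (a2,c3,b1)→signed(b1,c3) ✓  (a2,c3,b2)→signed(b2,c3) ✓
Counterexamples (restrictor triples failing the scope): 0.

0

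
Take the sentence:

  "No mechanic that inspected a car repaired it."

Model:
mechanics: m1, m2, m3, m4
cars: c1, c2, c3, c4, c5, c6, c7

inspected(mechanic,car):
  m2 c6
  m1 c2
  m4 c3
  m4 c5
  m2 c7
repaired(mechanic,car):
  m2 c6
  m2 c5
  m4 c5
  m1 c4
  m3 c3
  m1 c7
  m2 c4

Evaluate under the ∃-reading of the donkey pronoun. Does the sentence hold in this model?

False

"it" takes "a car" as antecedent — a donkey pronoun bound across the clause boundary.
Truth condition: for no (m,c) with inspected(m,c) does repaired(m,c) hold.
Restrictor pairs — does the scope hold? (m1,c2):fails  (m2,c6):holds  (m2,c7):fails  (m4,c3):fails  (m4,c5):holds
Scope holds for 2 pair(s), so the sentence is false.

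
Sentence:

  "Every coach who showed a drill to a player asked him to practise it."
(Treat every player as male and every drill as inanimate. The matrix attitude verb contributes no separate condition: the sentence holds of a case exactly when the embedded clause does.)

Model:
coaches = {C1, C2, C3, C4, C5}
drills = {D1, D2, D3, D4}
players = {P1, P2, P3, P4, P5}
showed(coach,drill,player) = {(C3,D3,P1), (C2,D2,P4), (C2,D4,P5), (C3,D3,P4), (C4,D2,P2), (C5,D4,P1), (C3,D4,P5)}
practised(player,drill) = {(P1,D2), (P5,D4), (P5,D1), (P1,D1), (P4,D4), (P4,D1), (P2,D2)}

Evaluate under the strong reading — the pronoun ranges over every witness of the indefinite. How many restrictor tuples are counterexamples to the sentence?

"him" takes "a player" as antecedent and "it" takes "a drill"; both are donkey pronouns co-varying with the restrictor.
Strong reading: for every (c,d,p) with showed(c,d,p), practised(p,d).
Restrictor triples: (C2,D2,P4)→practised(P4,D2) ✗  (C2,D4,P5)→practised(P5,D4) ✓  (C3,D3,P1)→practised(P1,D3) ✗  (C3,D3,P4)→practised(P4,D3) ✗  (C3,D4,P5)→practised(P5,D4) ✓  (C4,D2,P2)→practised(P2,D2) ✓  (C5,D4,P1)→practised(P1,D4) ✗
Counterexamples (restrictor triples failing the scope): 4.

4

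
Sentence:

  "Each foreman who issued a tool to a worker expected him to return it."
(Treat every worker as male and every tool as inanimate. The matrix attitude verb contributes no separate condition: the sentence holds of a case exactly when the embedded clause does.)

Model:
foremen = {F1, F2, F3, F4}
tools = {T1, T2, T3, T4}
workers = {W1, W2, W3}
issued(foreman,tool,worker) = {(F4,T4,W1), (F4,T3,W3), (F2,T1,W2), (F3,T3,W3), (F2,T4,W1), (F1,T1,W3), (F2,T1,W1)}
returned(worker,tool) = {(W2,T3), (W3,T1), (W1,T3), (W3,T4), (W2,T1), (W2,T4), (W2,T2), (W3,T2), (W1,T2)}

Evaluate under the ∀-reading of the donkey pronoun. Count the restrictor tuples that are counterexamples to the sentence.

5

"him" takes "a worker" as antecedent and "it" takes "a tool"; both are donkey pronouns co-varying with the restrictor.
Strong reading: for every (f,t,w) with issued(f,t,w), returned(w,t).
Restrictor triples: (F1,T1,W3)→returned(W3,T1) ✓  (F2,T1,W1)→returned(W1,T1) ✗  (F2,T1,W2)→returned(W2,T1) ✓  (F2,T4,W1)→returned(W1,T4) ✗  (F3,T3,W3)→returned(W3,T3) ✗  (F4,T3,W3)→returned(W3,T3) ✗  (F4,T4,W1)→returned(W1,T4) ✗
Counterexamples (restrictor triples failing the scope): 5.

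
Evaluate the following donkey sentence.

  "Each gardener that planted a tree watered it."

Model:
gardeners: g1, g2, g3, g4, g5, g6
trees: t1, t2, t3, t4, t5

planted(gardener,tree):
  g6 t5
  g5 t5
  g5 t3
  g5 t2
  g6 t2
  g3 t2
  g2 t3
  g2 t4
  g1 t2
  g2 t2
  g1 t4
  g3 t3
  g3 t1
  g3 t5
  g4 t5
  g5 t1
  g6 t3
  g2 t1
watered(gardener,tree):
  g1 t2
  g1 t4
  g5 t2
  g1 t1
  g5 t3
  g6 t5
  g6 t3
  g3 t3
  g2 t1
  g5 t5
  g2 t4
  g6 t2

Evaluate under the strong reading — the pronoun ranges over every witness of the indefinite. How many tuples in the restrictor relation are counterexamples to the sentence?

7

"it" takes "a tree" as antecedent — a donkey pronoun bound across the clause boundary.
Strong reading: for every (g,t) with planted(g,t), watered(g,t).
Restrictor pairs: (g1,t2) ✓  (g1,t4) ✓  (g2,t1) ✓  (g2,t2) ✗  (g2,t3) ✗  (g2,t4) ✓  (g3,t1) ✗  (g3,t2) ✗  (g3,t3) ✓  (g3,t5) ✗  (g4,t5) ✗  (g5,t1) ✗  (g5,t2) ✓  (g5,t3) ✓  (g5,t5) ✓  (g6,t2) ✓  (g6,t3) ✓  (g6,t5) ✓
Counterexamples (restrictor pairs failing the scope): 7.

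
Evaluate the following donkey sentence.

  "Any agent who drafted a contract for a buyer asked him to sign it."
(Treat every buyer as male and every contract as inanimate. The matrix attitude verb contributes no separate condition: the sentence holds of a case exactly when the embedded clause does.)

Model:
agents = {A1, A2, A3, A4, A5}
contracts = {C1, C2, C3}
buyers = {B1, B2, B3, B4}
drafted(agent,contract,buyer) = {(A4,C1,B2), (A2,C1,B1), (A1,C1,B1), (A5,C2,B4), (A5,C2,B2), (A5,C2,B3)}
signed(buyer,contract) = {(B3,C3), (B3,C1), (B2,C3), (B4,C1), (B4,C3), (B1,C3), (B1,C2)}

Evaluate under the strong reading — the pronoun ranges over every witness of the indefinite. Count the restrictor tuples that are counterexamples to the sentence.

6

"him" takes "a buyer" as antecedent and "it" takes "a contract"; both are donkey pronouns co-varying with the restrictor.
Strong reading: for every (a,c,b) with drafted(a,c,b), signed(b,c).
Restrictor triples: (A1,C1,B1)→signed(B1,C1) ✗  (A2,C1,B1)→signed(B1,C1) ✗  (A4,C1,B2)→signed(B2,C1) ✗  (A5,C2,B2)→signed(B2,C2) ✗  (A5,C2,B3)→signed(B3,C2) ✗  (A5,C2,B4)→signed(B4,C2) ✗
Counterexamples (restrictor triples failing the scope): 6.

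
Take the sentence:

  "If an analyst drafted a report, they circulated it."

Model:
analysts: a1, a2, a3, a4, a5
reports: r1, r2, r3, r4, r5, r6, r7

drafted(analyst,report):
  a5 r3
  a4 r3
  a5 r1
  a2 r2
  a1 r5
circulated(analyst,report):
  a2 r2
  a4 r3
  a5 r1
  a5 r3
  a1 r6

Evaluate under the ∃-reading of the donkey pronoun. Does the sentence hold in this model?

False

"it" takes "a report" as antecedent — a donkey pronoun bound across the clause boundary.
Weak reading: every analyst a with some drafted-report has at least one drafted-report r such that circulated(a,r).
Per analyst: a1:✗  a2:✓  a4:✓  a5:✓
a1 has no witness among its drafted-reports.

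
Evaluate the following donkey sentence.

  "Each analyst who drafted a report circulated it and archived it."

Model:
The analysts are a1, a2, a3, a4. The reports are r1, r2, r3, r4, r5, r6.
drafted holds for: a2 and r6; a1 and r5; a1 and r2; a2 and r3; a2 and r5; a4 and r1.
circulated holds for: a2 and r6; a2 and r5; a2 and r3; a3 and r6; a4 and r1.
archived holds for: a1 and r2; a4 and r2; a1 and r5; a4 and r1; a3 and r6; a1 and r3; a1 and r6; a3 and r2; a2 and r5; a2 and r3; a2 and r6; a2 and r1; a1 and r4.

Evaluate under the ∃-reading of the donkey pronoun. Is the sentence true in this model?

False

"it" takes "a report" as antecedent — a donkey pronoun bound across the clause boundary.
Weak reading: every analyst a with some drafted-report has at least one drafted-report r such that circulated(a,r) ∧ archived(a,r).
Per analyst: a1:✗  a2:✓  a4:✓
a1 has no witness among its drafted-reports.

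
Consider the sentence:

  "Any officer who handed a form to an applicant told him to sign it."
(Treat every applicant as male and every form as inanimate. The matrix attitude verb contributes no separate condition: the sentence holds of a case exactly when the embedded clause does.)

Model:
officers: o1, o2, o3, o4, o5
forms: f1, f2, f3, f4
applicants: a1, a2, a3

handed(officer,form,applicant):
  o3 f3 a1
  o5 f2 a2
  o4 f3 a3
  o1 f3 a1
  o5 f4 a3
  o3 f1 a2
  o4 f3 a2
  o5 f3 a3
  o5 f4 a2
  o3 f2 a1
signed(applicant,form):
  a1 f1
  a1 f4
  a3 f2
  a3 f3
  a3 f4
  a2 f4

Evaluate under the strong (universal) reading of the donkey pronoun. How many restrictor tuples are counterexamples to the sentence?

6

"him" takes "an applicant" as antecedent and "it" takes "a form"; both are donkey pronouns co-varying with the restrictor.
Strong reading: for every (o,f,a) with handed(o,f,a), signed(a,f).
Restrictor triples: (o1,f3,a1)→signed(a1,f3) ✗  (o3,f1,a2)→signed(a2,f1) ✗  (o3,f2,a1)→signed(a1,f2) ✗  (o3,f3,a1)→signed(a1,f3) ✗  (o4,f3,a2)→signed(a2,f3) ✗  (o4,f3,a3)→signed(a3,f3) ✓  (o5,f2,a2)→signed(a2,f2) ✗  (o5,f3,a3)→signed(a3,f3) ✓  (o5,f4,a2)→signed(a2,f4) ✓  (o5,f4,a3)→signed(a3,f4) ✓
Counterexamples (restrictor triples failing the scope): 6.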